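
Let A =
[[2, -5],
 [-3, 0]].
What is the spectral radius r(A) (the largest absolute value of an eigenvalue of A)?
r(A) = 5

The eigenvalues of A are the roots of its characteristic polynomial. With M = A (coefficients from the trace and determinant):
  p(λ) = det(λ I - M) = λ^2 - 2λ - 15.
For λ^2 - 2λ - 15 the discriminant is 64. It is a perfect square (8^2), so the roots are rational: λ = (2 ± 8)/2 = 5, -3.
Thus the eigenvalues (to 4 decimals) are 5 (modulus 5); -3 (modulus 3). The spectral radius is the largest modulus: r(A) = 5. (Cross-check: r(A) ≤ ||A||_2 ≈ 5.5373; equality holds whenever A is normal, though it can also hold for some non-normal A.)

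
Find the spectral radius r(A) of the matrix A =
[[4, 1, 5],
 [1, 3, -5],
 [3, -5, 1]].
r(A) ≈ 8.0468

The eigenvalues of A are the roots of its characteristic polynomial. With M = A (coefficients from the trace, the sum of principal 2x2 minors, and det A):
  p(λ) = det(λ I - M) = λ^3 - 8λ^2 - 22λ + 174.
No integer candidate from the rational root theorem (±divisors of 174) is a root, so the roots are irrational. The cubic discriminant is Δ = 163700 > 0, so there are three distinct real roots. p(-5) = -41 and p(-4) = 70 have opposite signs, so a root lies in (-5, -4); Newton's method refines it to λ ≈ -4.6736. p(4) = 22 and p(5) = -11 have opposite signs, so a root lies in (4, 5); Newton's method refines it to λ ≈ 4.6268. p(8) = -2 and p(9) = 57 have opposite signs, so a root lies in (8, 9); Newton's method refines it to λ ≈ 8.0468. Check (Vieta): the three roots sum to 8, matching tr M = 8.
Thus the eigenvalues (to 4 decimals) are -4.6736 (modulus 4.6736); 4.6268 (modulus 4.6268); 8.0468 (modulus 8.0468). The spectral radius is the largest modulus: r(A) ≈ 8.0468. (Cross-check: r(A) ≤ ||A||_2 ≈ 8.3025; equality holds whenever A is normal, though it can also hold for some non-normal A.)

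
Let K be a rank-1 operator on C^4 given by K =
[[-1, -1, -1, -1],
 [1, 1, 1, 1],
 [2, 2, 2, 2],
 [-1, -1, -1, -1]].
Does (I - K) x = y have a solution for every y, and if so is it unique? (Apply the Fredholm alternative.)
(I - K) is singular (det(I - K) = 0, i.e. 1 ∈ sigma(K)). (I - K) x = y is solvable iff y ⊥ ker((I - K)^*) = span{(-1, -1, -1, -1)}, i.e. iff -y_1 - y_2 - y_3 - y_4 = 0. When solvable, the solutions are x = y + c·(1, -1, -2, 1), c arbitrary (ker(I - K) = span{(1, -1, -2, 1)}, dimension 1).

K has rank 1, so it is an outer product K = u v^T: every row of K is a multiple of one row vector. Reading off the entries, u = (1, -1, -2, 1) and v = (-1, -1, -1, -1) (row i of K equals u_i·v^T). A rank-one matrix u v^T satisfies K u = u (v·u) and kills the (3)-dimensional subspace v^⊥, so its characteristic polynomial is lambda^3 (lambda - v·u) with v·u = tr K = 1. Hence the eigenvalues of I - K are 1 (multiplicity 3) and 1 - (1) = 0, so det(I - K) = 0. (Direct check: I - K =
[[2, 1, 1, 1],
 [-1, 0, -1, -1],
 [-2, -2, -1, -2],
 [1, 1, 1, 2]]
has determinant 0.) So 1 is an eigenvalue of K and (I - K) is not invertible. The finite-dimensional Fredholm alternative says: either (I - K) is invertible, or ker(I - K) ≠ {0} and then range(I - K) = ker((I - K)^*)^⊥, with dim ker(I - K) = dim ker((I - K)^*). We are in the second case, so we need both kernels. Kernel of I - K: (I - K) u = u - u (v·u) = u - u = 0, so ker(I - K) = span{u} = span{(1, -1, -2, 1)} (it is exactly 1-dimensional because rank(I - K) = 3). Kernel of the adjoint: K is real, so (I - K)^* = I - K^T = I - v u^T, and (I - v u^T) v = v - v (u·v) = 0; hence ker((I - K)^*) = span{v} = span{(-1, -1, -1, -1)}. Therefore (I - K) x = y is solvable iff <y, v> = 0, i.e. iff -y_1 - y_2 - y_3 - y_4 = 0. When this holds, K y = u (v·y) = 0, so (I - K) y = y and x = y is a particular solution; the full solution set is the line x = y + c·u = y + c·(1, -1, -2, 1), c ∈ C.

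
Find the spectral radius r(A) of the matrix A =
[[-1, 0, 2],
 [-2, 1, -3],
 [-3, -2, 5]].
r(A) ≈ 5.6474

The eigenvalues of A are the roots of its characteristic polynomial. With M = A (coefficients from the trace, the sum of principal 2x2 minors, and det A):
  p(λ) = det(λ I - M) = λ^3 - 5λ^2 - λ - 15.
No integer candidate from the rational root theorem (±divisors of 15) is a root, so the roots are irrational. The cubic discriminant is Δ = -14896 < 0, so there is one real root and a complex-conjugate pair. p(5) = -20 and p(6) = 15 have opposite signs, so a root lies in (5, 6); Newton's method refines it to λ ≈ 5.6474. Dividing out (λ - (5.6474)) leaves approximately λ^2 + 0.6474λ + 2.6561. For λ^2 + 0.6474λ + 2.6561 the discriminant is -10.2052. It is negative, so the remaining roots are the complex-conjugate pair λ ≈ -0.3237 ± 1.5973i. Their product equals the constant term, so |λ|^2 ≈ 2.6561 and |λ| ≈ 1.6298.
Thus the eigenvalues (to 4 decimals) are 5.6474 (modulus 5.6474); -0.3237 ± 1.5973i (modulus 1.6298). The spectral radius is the largest modulus: r(A) ≈ 5.6474. (Cross-check: r(A) ≤ ||A||_2 ≈ 6.8334; equality holds whenever A is normal, though it can also hold for some non-normal A.)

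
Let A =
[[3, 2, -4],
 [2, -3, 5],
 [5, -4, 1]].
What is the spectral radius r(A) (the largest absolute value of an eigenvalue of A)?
r(A) ≈ 5.4765

The eigenvalues of A are the roots of its characteristic polynomial. With M = A (coefficients from the trace, the sum of principal 2x2 minors, and det A):
  p(λ) = det(λ I - M) = λ^3 - λ^2 + 27λ - 69.
No integer candidate from the rational root theorem (±divisors of 69) is a root, so the roots are irrational. The cubic discriminant is Δ = -173292 < 0, so there is one real root and a complex-conjugate pair. p(2) = -11 and p(3) = 30 have opposite signs, so a root lies in (2, 3); Newton's method refines it to λ ≈ 2.3006. Dividing out (λ - (2.3006)) leaves approximately λ^2 + 1.3006λ + 29.9922. For λ^2 + 1.3006λ + 29.9922 the discriminant is -118.2771. It is negative, so the remaining roots are the complex-conjugate pair λ ≈ -0.6503 ± 5.4378i. Their product equals the constant term, so |λ|^2 ≈ 29.9922 and |λ| ≈ 5.4765.
Thus the eigenvalues (to 4 decimals) are 2.3006 (modulus 2.3006); -0.6503 ± 5.4378i (modulus 5.4765). The spectral radius is the largest modulus: r(A) ≈ 5.4765. (Cross-check: r(A) ≤ ||A||_2 ≈ 8.4032; equality holds whenever A is normal, though it can also hold for some non-normal A.)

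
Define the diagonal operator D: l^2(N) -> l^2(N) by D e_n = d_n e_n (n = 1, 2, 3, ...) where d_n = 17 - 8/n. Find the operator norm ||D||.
||D|| = 17

For a diagonal operator on l^2 with entries d_n, ||D|| = sup_n |d_n|. Here d_1 = 9, d_2 = 13, ..., and d_n = 17 - 8/n increases monotonically toward 17. All terms lie in [9, 17), so |d_n| = d_n and the supremum is the limit 17, which is not attained by any individual d_n. Hence ||D|| = 17.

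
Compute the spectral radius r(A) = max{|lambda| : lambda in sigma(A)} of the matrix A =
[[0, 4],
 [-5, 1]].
r(A) = sqrt(20) ≈ 4.4721

The eigenvalues of A are the roots of its characteristic polynomial. With M = A (coefficients from the trace and determinant):
  p(λ) = det(λ I - M) = λ^2 - λ + 20.
For λ^2 - λ + 20 the discriminant is -79. It is negative, so the roots are the complex-conjugate pair λ = 1/2 ± (sqrt(79)/2) i ≈ 0.5 ± 4.4441i. For a conjugate pair the product of the roots equals the constant term, so |λ|^2 = 20 and |λ| = sqrt(20) ≈ 4.4721.
Thus the eigenvalues (to 4 decimals) are 0.5 ± 4.4441i (modulus 4.4721). The spectral radius is the largest modulus: r(A) = sqrt(20) ≈ 4.4721. (Cross-check: r(A) ≤ ||A||_2 ≈ 5.2348; equality holds whenever A is normal, though it can also hold for some non-normal A.)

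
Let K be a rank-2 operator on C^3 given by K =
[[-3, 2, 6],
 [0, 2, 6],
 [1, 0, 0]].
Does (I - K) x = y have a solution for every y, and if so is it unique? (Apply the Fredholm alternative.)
(I - K) is invertible (det(I - K) = -10 ≠ 0), so for every y in C^3 the equation (I - K) x = y has a unique solution.

K has rank 2 and factors as K = U V^T = u1 v1^T + u2 v2^T with u1 = (1, -2, -1), v1 = (0, -1, -3), u2 = (-3, 0, 1), v2 = (1, -1, -3) (multiplying out reproduces the displayed K). The nonzero eigenvalues of U V^T coincide with those of the 2 x 2 matrix G = V^T U = [[v1·u1, v1·u2], [v2·u1, v2·u2]] = [[5, -3], [6, -6]], and by the Sylvester determinant identity det(I_3 - U V^T) = det(I_2 - V^T U) = det([[-4, 3], [-6, 7]]) = (-4)(7) - (3)(-6) = -10. (Direct check: I - K =
[[4, -2, -6],
 [0, -1, -6],
 [-1, 0, 1]]
has determinant -10.) The finite-dimensional Fredholm alternative says: either (I - K) is invertible, or ker(I - K) ≠ {0} and then range(I - K) = ker((I - K)^*)^⊥, with dim ker(I - K) = dim ker((I - K)^*). Since det(I - K) ≠ 0, 1 is not an eigenvalue of K and ker(I - K) = {0}, so we are in the first case: for every y there is a unique x = (I - K)^(-1) y. (Explicitly, by the Woodbury identity, (I - U V^T)^(-1) = I + U (I_2 - G)^(-1) V^T.)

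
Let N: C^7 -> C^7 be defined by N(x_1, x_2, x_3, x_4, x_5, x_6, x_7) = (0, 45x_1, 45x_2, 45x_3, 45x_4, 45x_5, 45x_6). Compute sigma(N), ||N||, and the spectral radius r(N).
sigma(N) = {0}; ||N|| = 45; r(N) = 0. (N is nilpotent with N^7 = 0.)

On C^7, N is a strictly lower-triangular matrix with 45 on the subdiagonal and zeros elsewhere, so its characteristic polynomial is lambda^7 and every eigenvalue is 0: sigma(N) = {0}. For the operator norm, N e_i = 45e_{i+1} for i = 1, ..., 6 and N e_7 = 0, so the singular values of N are 45 (with multiplicity 6) and 0; hence ||N|| = 45. The spectral radius r(N) = max|lambda| = 0. Note ||N|| > r(N) — characteristic of non-normal nilpotent operators. Indeed N^7 = 0.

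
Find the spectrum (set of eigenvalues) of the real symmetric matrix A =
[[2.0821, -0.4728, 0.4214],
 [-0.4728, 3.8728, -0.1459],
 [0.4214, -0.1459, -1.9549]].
sigma(A) ≈ {-2, 2, 4}

A is real symmetric, so its spectrum consists of real eigenvalues. Expanding the characteristic polynomial of the displayed matrix gives
  det(λ I - A) = p(λ) = λ^3 + (-4)λ^2 + (-4)λ + (16).
Solving p(λ) = 0 yields eigenvalues ≈ -2, 2, 4. (A is shown rounded to 4 decimals, so these recover the underlying integer eigenvalues to within that precision.)
Verification: the trace of A = 4 equals the sum of eigenvalues 4, and det(A) ≈ -16.0004 matches the eigenvalue product -16.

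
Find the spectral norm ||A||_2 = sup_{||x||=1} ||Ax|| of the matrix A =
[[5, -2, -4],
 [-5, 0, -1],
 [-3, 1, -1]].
||A||_2 ≈ 8.1039 (= sqrt(largest eigenvalue of A^T A))

||A||_2 = sigma_max(A) = sqrt(lambda_max(A^T A)). Form the symmetric matrix M = A^T A =
[[59, -13, -12],
 [-13, 5, 7],
 [-12, 7, 18]].
Its characteristic polynomial (trace, sum of principal 2x2 minors, determinant of M give the coefficients) is
  p(λ) = det(λ I - M) = λ^3 - 82λ^2 + 1085λ - 841.
No integer candidate from the rational root theorem (±divisors of 841) is a root, so the roots are irrational. The cubic discriminant is Δ = 2279433721 > 0, so there are three distinct real roots. p(0) = -841 and p(1) = 163 have opposite signs, so a root lies in (0, 1); Newton's method refines it to λ ≈ 0.8262. p(15) = 359 and p(16) = -377 have opposite signs, so a root lies in (15, 16); Newton's method refines it to λ ≈ 15.4998. p(65) = -2141 and p(66) = 1073 have opposite signs, so a root lies in (65, 66); Newton's method refines it to λ ≈ 65.674. Check (Vieta): the three roots sum to 82, matching tr M = 82.
So the eigenvalues of A^T A are ≈ 0.8262, 15.4998, 65.674 (all ≥ 0, as they must be for A^T A). The largest is λ_max ≈ 65.674, hence ||A||_2 = sqrt(λ_max) ≈ 8.1039.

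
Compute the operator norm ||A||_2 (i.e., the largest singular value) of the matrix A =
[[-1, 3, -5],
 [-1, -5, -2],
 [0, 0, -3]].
||A||_2 ≈ 6.4786 (= sqrt(largest eigenvalue of A^T A))

||A||_2 = sigma_max(A) = sqrt(lambda_max(A^T A)). Form the symmetric matrix M = A^T A =
[[2, 2, 7],
 [2, 34, -5],
 [7, -5, 38]].
Its characteristic polynomial (trace, sum of principal 2x2 minors, determinant of M give the coefficients) is
  p(λ) = det(λ I - M) = λ^3 - 74λ^2 + 1358λ - 576.
No integer candidate from the rational root theorem (±divisors of 576) is a root, so the roots are irrational. The cubic discriminant is Δ = 180450224 > 0, so there are three distinct real roots. p(0) = -576 and p(1) = 709 have opposite signs, so a root lies in (0, 1); Newton's method refines it to λ ≈ 0.4344. p(31) = 199 and p(32) = -128 have opposite signs, so a root lies in (31, 32); Newton's method refines it to λ ≈ 31.5934. p(41) = -371 and p(42) = 12 have opposite signs, so a root lies in (41, 42); Newton's method refines it to λ ≈ 41.9723. Check (Vieta): the three roots sum to 74, matching tr M = 74.
So the eigenvalues of A^T A are ≈ 0.4344, 31.5934, 41.9723 (all ≥ 0, as they must be for A^T A). The largest is λ_max ≈ 41.9723, hence ||A||_2 = sqrt(λ_max) ≈ 6.4786.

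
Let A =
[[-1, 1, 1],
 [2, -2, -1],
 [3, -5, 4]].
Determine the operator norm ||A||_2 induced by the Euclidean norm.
||A||_2 ≈ 7.3337 (= sqrt(largest eigenvalue of A^T A))

||A||_2 = sigma_max(A) = sqrt(lambda_max(A^T A)). Form the symmetric matrix M = A^T A =
[[14, -20, 9],
 [-20, 30, -17],
 [9, -17, 18]].
Its characteristic polynomial (trace, sum of principal 2x2 minors, determinant of M give the coefficients) is
  p(λ) = det(λ I - M) = λ^3 - 62λ^2 + 442λ - 4.
No integer candidate from the rational root theorem (±divisors of 4) is a root, so the roots are irrational. The cubic discriminant is Δ = 403735072 > 0, so there are three distinct real roots. p(0) = -4 and p(1) = 377 have opposite signs, so a root lies in (0, 1); Newton's method refines it to λ ≈ 0.0091. p(8) = 76 and p(9) = -319 have opposite signs, so a root lies in (8, 9); Newton's method refines it to λ ≈ 8.2077. p(53) = -1859 and p(54) = 536 have opposite signs, so a root lies in (53, 54); Newton's method refines it to λ ≈ 53.7832. Check (Vieta): the three roots sum to 62, matching tr M = 62.
So the eigenvalues of A^T A are ≈ 0.0091, 8.2077, 53.7832 (all ≥ 0, as they must be for A^T A). The largest is λ_max ≈ 53.7832, hence ||A||_2 = sqrt(λ_max) ≈ 7.3337.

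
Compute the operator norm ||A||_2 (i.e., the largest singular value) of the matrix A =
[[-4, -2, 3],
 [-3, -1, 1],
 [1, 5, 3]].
||A||_2 = sqrt((45 + sqrt(1905))/2) ≈ 6.6576 (= sqrt(largest eigenvalue of A^T A))

||A||_2 = sigma_max(A) = sqrt(lambda_max(A^T A)). Form the symmetric matrix M = A^T A =
[[26, 16, -12],
 [16, 30, 8],
 [-12, 8, 19]].
Its characteristic polynomial (trace, sum of principal 2x2 minors, determinant of M give the coefficients) is
  p(λ) = det(λ I - M) = λ^3 - 75λ^2 + 1380λ - 900.
By the rational root theorem any rational root is an integer divisor of 900. Testing λ = 30: p(30) = 27000 - 67500 + 41400 - 900 = 0, so λ = 30 is a root. Dividing out (λ - 30) leaves p(λ) = (λ - 30)(λ^2 - 45λ + 30). For λ^2 - 45λ + 30 the discriminant is 1905. It is nonnegative but not a perfect square, so the roots are real and irrational: λ = (45 ± sqrt(1905))/2 ≈ 44.3232, 0.6768.
So the eigenvalues of A^T A are ≈ 0.6768, 30, 44.3232 (all ≥ 0, as they must be for A^T A). The largest is λ_max = (45 + sqrt(1905))/2 ≈ 44.3232, hence ||A||_2 = sqrt(λ_max) = sqrt((45 + sqrt(1905))/2) ≈ 6.6576.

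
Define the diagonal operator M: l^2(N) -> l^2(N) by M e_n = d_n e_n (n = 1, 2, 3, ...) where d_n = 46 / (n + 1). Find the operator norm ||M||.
||M|| = 23 (attained at n = 1)

For M diagonal, ||M|| = sup_n |d_n| = sup_n 46/(n + 1). This is positive and strictly decreasing in n, so the supremum is attained at n = 1: d_1 = 46/(1 + 1) = 23. Hence ||M|| = 23.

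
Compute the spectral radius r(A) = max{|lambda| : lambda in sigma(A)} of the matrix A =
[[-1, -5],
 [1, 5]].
r(A) = 4

The eigenvalues of A are the roots of its characteristic polynomial. With M = A (coefficients from the trace and determinant):
  p(λ) = det(λ I - M) = λ^2 - 4λ.
For λ^2 - 4λ the discriminant is 16. It is a perfect square (4^2), so the roots are rational: λ = (4 ± 4)/2 = 4, 0.
Thus the eigenvalues (to 4 decimals) are 4 (modulus 4); 0 (modulus 0). The spectral radius is the largest modulus: r(A) = 4. (Cross-check: r(A) ≤ ||A||_2 ≈ 7.2111; equality holds whenever A is normal, though it can also hold for some non-normal A.)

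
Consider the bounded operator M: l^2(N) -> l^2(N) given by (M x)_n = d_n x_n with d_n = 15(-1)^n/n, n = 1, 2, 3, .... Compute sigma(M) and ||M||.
sigma(M) = {15(-1)^n/n : n ≥ 1} ∪ {0}; ||M|| = 15

A bounded diagonal operator on l^2 with diagonal entries d_n has spectrum equal to the closure of {d_n : n ≥ 1}: every d_n is an eigenvalue (with eigenvector e_n), so {d_n} ⊂ sigma(M); the spectrum is closed, so its closure is too; and for lambda not in the closure, (M - lambda I) has bounded inverse (the diagonal entries 1/(d_n - lambda) are bounded). For our sequence d_n = 15(-1)^n/n, n = 1, 2, 3, ...:
  - {d_n} = {15(-1)^n/n : n ≥ 1}; the only limit point is 0
  - closure = {15(-1)^n/n : n ≥ 1} ∪ {0}
For the norm: a diagonal operator has ||M|| = sup_n |d_n|. Here |d_n| = 15/n is decreasing, so sup_n |d_n| = |d_1| = 15. So ||M|| = 15.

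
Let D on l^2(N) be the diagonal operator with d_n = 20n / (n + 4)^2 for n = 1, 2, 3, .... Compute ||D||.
||D|| = 5/4 (attained at n = 4)

For D diagonal, ||D|| = sup_n |d_n|. Treat f(x) = 20x / (x + 4)^2 for real x > 0. By the quotient rule, f'(x) = 20(4 - x)/(x + 4)^3, which is positive for x < 4 and negative for x > 4. So f has a unique maximum at x = 4, and since 4 is a positive integer, the supremum over n ≥ 1 is attained at n = 4: d_4 = 20·4/(4 + 4)^2 = 20·4/64 = 5/4. Hence ||D|| = 5/4.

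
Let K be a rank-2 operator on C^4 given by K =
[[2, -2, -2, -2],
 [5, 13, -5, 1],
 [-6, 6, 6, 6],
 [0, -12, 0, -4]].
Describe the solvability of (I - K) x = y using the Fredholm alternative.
(I - K) is invertible (det(I - K) = 56 ≠ 0), so for every y in C^4 the equation (I - K) x = y has a unique solution.

K has rank 2 and factors as K = U V^T = u1 v1^T + u2 v2^T with u1 = (1, -2, -3, 3), v1 = (2, -2, -2, -2), u2 = (0, 3, 0, -2), v2 = (3, 3, -3, -1) (multiplying out reproduces the displayed K). The nonzero eigenvalues of U V^T coincide with those of the 2 x 2 matrix G = V^T U = [[v1·u1, v1·u2], [v2·u1, v2·u2]] = [[6, -2], [3, 11]], and by the Sylvester determinant identity det(I_4 - U V^T) = det(I_2 - V^T U) = det([[-5, 2], [-3, -10]]) = (-5)(-10) - (2)(-3) = 56. (Direct check: I - K =
[[-1, 2, 2, 2],
 [-5, -12, 5, -1],
 [6, -6, -5, -6],
 [0, 12, 0, 5]]
has determinant 56.) The finite-dimensional Fredholm alternative says: either (I - K) is invertible, or ker(I - K) ≠ {0} and then range(I - K) = ker((I - K)^*)^⊥, with dim ker(I - K) = dim ker((I - K)^*). Since det(I - K) ≠ 0, 1 is not an eigenvalue of K and ker(I - K) = {0}, so we are in the first case: for every y there is a unique x = (I - K)^(-1) y. (Explicitly, by the Woodbury identity, (I - U V^T)^(-1) = I + U (I_2 - G)^(-1) V^T.)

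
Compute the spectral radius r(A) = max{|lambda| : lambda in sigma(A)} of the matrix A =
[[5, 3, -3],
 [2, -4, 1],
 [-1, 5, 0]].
r(A) ≈ 5.9766

The eigenvalues of A are the roots of its characteristic polynomial. With M = A (coefficients from the trace, the sum of principal 2x2 minors, and det A):
  p(λ) = det(λ I - M) = λ^3 - λ^2 - 34λ + 46.
No integer candidate from the rational root theorem (±divisors of 46) is a root, so the roots are irrational. The cubic discriminant is Δ = 129576 > 0, so there are three distinct real roots. p(-6) = -2 and p(-5) = 66 have opposite signs, so a root lies in (-6, -5); Newton's method refines it to λ ≈ -5.9766. p(1) = 12 and p(2) = -18 have opposite signs, so a root lies in (1, 2); Newton's method refines it to λ ≈ 1.3737. p(5) = -24 and p(6) = 22 have opposite signs, so a root lies in (5, 6); Newton's method refines it to λ ≈ 5.6029. Check (Vieta): the three roots sum to 1, matching tr M = 1.
Thus the eigenvalues (to 4 decimals) are -5.9766 (modulus 5.9766); 1.3737 (modulus 1.3737); 5.6029 (modulus 5.6029). The spectral radius is the largest modulus: r(A) ≈ 5.9766. (Cross-check: r(A) ≤ ||A||_2 ≈ 7.4338; equality holds whenever A is normal, though it can also hold for some non-normal A.)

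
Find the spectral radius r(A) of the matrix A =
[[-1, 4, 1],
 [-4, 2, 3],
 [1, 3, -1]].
r(A) ≈ 2.2311

The eigenvalues of A are the roots of its characteristic polynomial. With M = A (coefficients from the trace, the sum of principal 2x2 minors, and det A):
  p(λ) = det(λ I - M) = λ^3 + 3λ + 7.
No integer candidate from the rational root theorem (±divisors of 7) is a root, so the roots are irrational. The cubic discriminant is Δ = -1431 < 0, so there is one real root and a complex-conjugate pair. p(-2) = -7 and p(-1) = 3 have opposite signs, so a root lies in (-2, -1); Newton's method refines it to λ ≈ -1.4063. Dividing out (λ - (-1.4063)) leaves approximately λ^2 - 1.4063λ + 4.9776. For λ^2 - 1.4063λ + 4.9776 the discriminant is -17.9329. It is negative, so the remaining roots are the complex-conjugate pair λ ≈ 0.7031 ± 2.1174i. Their product equals the constant term, so |λ|^2 ≈ 4.9776 and |λ| ≈ 2.2311.
Thus the eigenvalues (to 4 decimals) are -1.4063 (modulus 1.4063); 0.7031 ± 2.1174i (modulus 2.2311). The spectral radius is the largest modulus: r(A) ≈ 2.2311. (Cross-check: r(A) ≤ ||A||_2 ≈ 6.3535; equality holds whenever A is normal, though it can also hold for some non-normal A.)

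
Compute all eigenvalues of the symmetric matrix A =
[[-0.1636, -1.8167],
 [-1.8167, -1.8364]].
sigma(A) ≈ {-3, 1}

A is real symmetric, so its spectrum consists of real eigenvalues. Expanding the characteristic polynomial of the displayed matrix gives
  det(λ I - A) = p(λ) = λ^2 + (2)λ + (-3).
Solving p(λ) = 0 yields eigenvalues ≈ -3, 1. (A is shown rounded to 4 decimals, so these recover the underlying integer eigenvalues to within that precision.)
Verification: the trace of A = -2 equals the sum of eigenvalues -2, and det(A) ≈ -3.0000 matches the eigenvalue product -3.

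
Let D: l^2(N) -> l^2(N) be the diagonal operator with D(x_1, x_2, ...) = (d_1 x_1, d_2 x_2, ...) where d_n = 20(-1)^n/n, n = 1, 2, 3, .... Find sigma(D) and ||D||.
sigma(D) = {20(-1)^n/n : n ≥ 1} ∪ {0}; ||D|| = 20

A bounded diagonal operator on l^2 with diagonal entries d_n has spectrum equal to the closure of {d_n : n ≥ 1}: every d_n is an eigenvalue (with eigenvector e_n), so {d_n} ⊂ sigma(D); the spectrum is closed, so its closure is too; and for lambda not in the closure, (D - lambda I) has bounded inverse (the diagonal entries 1/(d_n - lambda) are bounded). For our sequence d_n = 20(-1)^n/n, n = 1, 2, 3, ...:
  - {d_n} = {20(-1)^n/n : n ≥ 1}; the only limit point is 0
  - closure = {20(-1)^n/n : n ≥ 1} ∪ {0}
For the norm: a diagonal operator has ||D|| = sup_n |d_n|. Here |d_n| = 20/n is decreasing, so sup_n |d_n| = |d_1| = 20. So ||D|| = 20.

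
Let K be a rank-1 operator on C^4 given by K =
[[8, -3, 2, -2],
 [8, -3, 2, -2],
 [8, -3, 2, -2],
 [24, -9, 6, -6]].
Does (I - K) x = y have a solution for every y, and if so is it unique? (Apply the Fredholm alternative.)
(I - K) is singular (det(I - K) = 0, i.e. 1 ∈ sigma(K)). (I - K) x = y is solvable iff y ⊥ ker((I - K)^*) = span{(8, -3, 2, -2)}, i.e. iff 8y_1 - 3y_2 + 2y_3 - 2y_4 = 0. When solvable, the solutions are x = y + c·(1, 1, 1, 3), c arbitrary (ker(I - K) = span{(1, 1, 1, 3)}, dimension 1).

K has rank 1, so it is an outer product K = u v^T: every row of K is a multiple of one row vector. Reading off the entries, u = (1, 1, 1, 3) and v = (8, -3, 2, -2) (row i of K equals u_i·v^T). A rank-one matrix u v^T satisfies K u = u (v·u) and kills the (3)-dimensional subspace v^⊥, so its characteristic polynomial is lambda^3 (lambda - v·u) with v·u = tr K = 1. Hence the eigenvalues of I - K are 1 (multiplicity 3) and 1 - (1) = 0, so det(I - K) = 0. (Direct check: I - K =
[[-7, 3, -2, 2],
 [-8, 4, -2, 2],
 [-8, 3, -1, 2],
 [-24, 9, -6, 7]]
has determinant 0.) So 1 is an eigenvalue of K and (I - K) is not invertible. The finite-dimensional Fredholm alternative says: either (I - K) is invertible, or ker(I - K) ≠ {0} and then range(I - K) = ker((I - K)^*)^⊥, with dim ker(I - K) = dim ker((I - K)^*). We are in the second case, so we need both kernels. Kernel of I - K: (I - K) u = u - u (v·u) = u - u = 0, so ker(I - K) = span{u} = span{(1, 1, 1, 3)} (it is exactly 1-dimensional because rank(I - K) = 3). Kernel of the adjoint: K is real, so (I - K)^* = I - K^T = I - v u^T, and (I - v u^T) v = v - v (u·v) = 0; hence ker((I - K)^*) = span{v} = span{(8, -3, 2, -2)}. Therefore (I - K) x = y is solvable iff <y, v> = 0, i.e. iff 8y_1 - 3y_2 + 2y_3 - 2y_4 = 0. When this holds, K y = u (v·y) = 0, so (I - K) y = y and x = y is a particular solution; the full solution set is the line x = y + c·u = y + c·(1, 1, 1, 3), c ∈ C.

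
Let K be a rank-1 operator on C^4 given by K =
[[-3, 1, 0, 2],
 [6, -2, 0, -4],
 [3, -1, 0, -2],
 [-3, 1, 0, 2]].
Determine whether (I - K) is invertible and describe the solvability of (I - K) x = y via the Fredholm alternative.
(I - K) is invertible (det(I - K) = 4 ≠ 0), so for every y in C^4 the equation (I - K) x = y has a unique solution.

K has rank 1, so it is an outer product K = u v^T: every row of K is a multiple of one row vector. Reading off the entries, u = (-1, 2, 1, -1) and v = (3, -1, 0, -2) (row i of K equals u_i·v^T). A rank-one matrix u v^T satisfies K u = u (v·u) and kills the (3)-dimensional subspace v^⊥, so its characteristic polynomial is lambda^3 (lambda - v·u) with v·u = tr K = -3. Hence the eigenvalues of I - K are 1 (multiplicity 3) and 1 - (-3) = 4, so det(I - K) = 4. (Direct check: I - K =
[[4, -1, 0, -2],
 [-6, 3, 0, 4],
 [-3, 1, 1, 2],
 [3, -1, 0, -1]]
has determinant 4.) The finite-dimensional Fredholm alternative says: either (I - K) is invertible, or ker(I - K) ≠ {0} and then range(I - K) = ker((I - K)^*)^⊥, with dim ker(I - K) = dim ker((I - K)^*). Since det(I - K) ≠ 0, 1 is not an eigenvalue of K and ker(I - K) = {0}, so we are in the first case: for every y there is a unique x = (I - K)^(-1) y. Explicitly, by the Sherman–Morrison formula, (I - u v^T)^(-1) = I + u v^T/(1 - v·u), i.e. (I - K)^(-1) = I + K/(4).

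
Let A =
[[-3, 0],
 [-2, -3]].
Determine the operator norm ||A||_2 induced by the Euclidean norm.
||A||_2 = sqrt((22 + sqrt(160))/2) ≈ 4.1623 (= sqrt(largest eigenvalue of A^T A))

||A||_2 = sigma_max(A) = sqrt(lambda_max(A^T A)). Form the symmetric matrix M = A^T A =
[[13, 6],
 [6, 9]].
Its characteristic polynomial (trace, determinant of M give the coefficients) is
  p(λ) = det(λ I - M) = λ^2 - 22λ + 81.
For λ^2 - 22λ + 81 the discriminant is 160. It is nonnegative but not a perfect square, so the roots are real and irrational: λ = (22 ± sqrt(160))/2 ≈ 17.3246, 4.6754.
So the eigenvalues of A^T A are ≈ 4.6754, 17.3246 (all ≥ 0, as they must be for A^T A). The largest is λ_max = (22 + sqrt(160))/2 ≈ 17.3246, hence ||A||_2 = sqrt(λ_max) = sqrt((22 + sqrt(160))/2) ≈ 4.1623.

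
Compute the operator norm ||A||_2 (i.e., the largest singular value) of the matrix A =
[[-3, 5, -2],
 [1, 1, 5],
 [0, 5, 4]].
||A||_2 ≈ 7.9772 (= sqrt(largest eigenvalue of A^T A))

||A||_2 = sigma_max(A) = sqrt(lambda_max(A^T A)). Form the symmetric matrix M = A^T A =
[[10, -14, 11],
 [-14, 51, 15],
 [11, 15, 45]].
Its characteristic polynomial (trace, sum of principal 2x2 minors, determinant of M give the coefficients) is
  p(λ) = det(λ I - M) = λ^3 - 106λ^2 + 2713λ - 1089.
No integer candidate from the rational root theorem (±divisors of 1089) is a root, so the roots are irrational. The cubic discriminant is Δ = 3243400089 > 0, so there are three distinct real roots. p(0) = -1089 and p(1) = 1519 have opposite signs, so a root lies in (0, 1); Newton's method refines it to λ ≈ 0.4079. p(41) = 879 and p(42) = -39 have opposite signs, so a root lies in (41, 42); Newton's method refines it to λ ≈ 41.9567. p(63) = -837 and p(64) = 511 have opposite signs, so a root lies in (63, 64); Newton's method refines it to λ ≈ 63.6355. Check (Vieta): the three roots sum to 106, matching tr M = 106.
So the eigenvalues of A^T A are ≈ 0.4079, 41.9567, 63.6355 (all ≥ 0, as they must be for A^T A). The largest is λ_max ≈ 63.6355, hence ||A||_2 = sqrt(λ_max) ≈ 7.9772.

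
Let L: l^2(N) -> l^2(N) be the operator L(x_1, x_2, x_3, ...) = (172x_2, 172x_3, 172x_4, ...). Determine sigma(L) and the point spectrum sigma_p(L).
sigma(L) = closed disk {z in C : |z| ≤ 172}; sigma_p(L) = open disk {z in C : |z| < 172}

Note L = 172·V where V is the unit left shift (V x)_k = x_{k+1}; so sigma(L) = 172·sigma(V) and ||L|| = 172||V||. ||L x||^2 = 29584sum_{k≥2} |x_k|^2 ≤ 29584||x||^2, with equality on {x : x_1 = 0}, so ||L|| = 172. For any lambda with |lambda| < 172, set r = lambda/172 (|r| < 1); the vector x = (1, r, r^2, ...) is in l^2 and satisfies L x = 172(r, r^2, ...) = lambda x, so lambda is an eigenvalue. On the boundary |lambda| = 172 the geometric series diverges, so no l^2 eigenvector exists, but these lambda lie in the approximate point spectrum. Hence sigma(L) is the closed disk of radius 172 and sigma_p(L) is the open disk.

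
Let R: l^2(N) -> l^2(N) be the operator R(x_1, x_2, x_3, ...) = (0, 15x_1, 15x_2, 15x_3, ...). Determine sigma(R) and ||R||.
sigma(R) = closed disk {z in C : |z| ≤ 15}; ||R|| = 15

Note R = 15·U where U is the unit right shift (U x)_k = x_{k-1} (with x_0 := 0); so ||R|| = 15||U|| and sigma(R) = 15·sigma(U). ||R x||^2 = sum_{k≥1} |15x_k|^2 = 225||x||^2, so ||R|| = 15 and sigma(R) ⊂ {|z| ≤ 15}. For any |lambda| < 15, the equation (R - lambda I) x = 0 forces x_1 = 0, then 15x_k = lambda x_{k+1} ⇒ x = 0, so R has no eigenvalues. But (R - lambda I) is not surjective for |lambda| < 15: solving (R - lambda I) x = e_1 would require x_n proportional to (lambda/15)^(-n), which is not in l^2. So every |lambda| < 15 lies in the residual spectrum. The boundary |lambda| = 15 is in the approximate point spectrum (the spectrum is closed). Hence sigma(R) is the closed disk of radius 15.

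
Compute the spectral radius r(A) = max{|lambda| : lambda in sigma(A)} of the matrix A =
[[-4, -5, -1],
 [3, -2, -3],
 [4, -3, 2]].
r(A) ≈ 6.0606

The eigenvalues of A are the roots of its characteristic polynomial. With M = A (coefficients from the trace, the sum of principal 2x2 minors, and det A):
  p(λ) = det(λ I - M) = λ^3 + 4λ^2 + 6λ - 143.
No integer candidate from the rational root theorem (±divisors of 143) is a root, so the roots are irrational. The cubic discriminant is Δ = -577579 < 0, so there is one real root and a complex-conjugate pair. p(3) = -62 and p(4) = 9 have opposite signs, so a root lies in (3, 4); Newton's method refines it to λ ≈ 3.8932. Dividing out (λ - (3.8932)) leaves approximately λ^2 + 7.8932λ + 36.7303. For λ^2 + 7.8932λ + 36.7303 the discriminant is -84.618. It is negative, so the remaining roots are the complex-conjugate pair λ ≈ -3.9466 ± 4.5994i. Their product equals the constant term, so |λ|^2 ≈ 36.7303 and |λ| ≈ 6.0606.
Thus the eigenvalues (to 4 decimals) are 3.8932 (modulus 3.8932); -3.9466 ± 4.5994i (modulus 6.0606). The spectral radius is the largest modulus: r(A) ≈ 6.0606. (Cross-check: r(A) ≤ ||A||_2 ≈ 6.549; equality holds whenever A is normal, though it can also hold for some non-normal A.)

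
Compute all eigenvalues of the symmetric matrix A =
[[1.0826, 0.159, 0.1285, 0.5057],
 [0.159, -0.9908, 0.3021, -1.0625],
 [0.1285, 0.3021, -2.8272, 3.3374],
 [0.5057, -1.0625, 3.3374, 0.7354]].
sigma(A) ≈ {-5, -1, 1, 3}

A is real symmetric, so its spectrum consists of real eigenvalues. Expanding the characteristic polynomial of the displayed matrix gives
  det(λ I - A) = p(λ) = λ^4 + (2)λ^3 + (-16)λ^2 + (-2)λ + (15).
Solving p(λ) = 0 yields eigenvalues ≈ -5, -1, 1, 3. (A is shown rounded to 4 decimals, so these recover the underlying integer eigenvalues to within that precision.)
Verification: the trace of A = -2 equals the sum of eigenvalues -2, and det(A) ≈ 14.9993 matches the eigenvalue product 15.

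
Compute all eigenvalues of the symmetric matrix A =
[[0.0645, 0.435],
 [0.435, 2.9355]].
sigma(A) ≈ {0, 3}

A is real symmetric, so its spectrum consists of real eigenvalues. Expanding the characteristic polynomial of the displayed matrix gives
  det(λ I - A) = p(λ) = λ^2 + (-3)λ + (0).
Solving p(λ) = 0 yields eigenvalues ≈ 0, 3. (A is shown rounded to 4 decimals, so these recover the underlying integer eigenvalues to within that precision.)
Verification: the trace of A = 3 equals the sum of eigenvalues 3, and det(A) ≈ 0.0001 matches the eigenvalue product 0.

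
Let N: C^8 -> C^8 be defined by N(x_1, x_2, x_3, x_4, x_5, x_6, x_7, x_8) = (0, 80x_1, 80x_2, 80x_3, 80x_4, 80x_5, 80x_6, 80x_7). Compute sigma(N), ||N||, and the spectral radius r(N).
sigma(N) = {0}; ||N|| = 80; r(N) = 0. (N is nilpotent with N^8 = 0.)

On C^8, N is a strictly lower-triangular matrix with 80 on the subdiagonal and zeros elsewhere, so its characteristic polynomial is lambda^8 and every eigenvalue is 0: sigma(N) = {0}. For the operator norm, N e_i = 80e_{i+1} for i = 1, ..., 7 and N e_8 = 0, so the singular values of N are 80 (with multiplicity 7) and 0; hence ||N|| = 80. The spectral radius r(N) = max|lambda| = 0. Note ||N|| > r(N) — characteristic of non-normal nilpotent operators. Indeed N^8 = 0.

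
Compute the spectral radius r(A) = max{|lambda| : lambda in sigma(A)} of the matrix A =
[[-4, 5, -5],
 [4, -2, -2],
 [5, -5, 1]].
r(A) = 4

The eigenvalues of A are the roots of its characteristic polynomial. With M = A (coefficients from the trace, the sum of principal 2x2 minors, and det A):
  p(λ) = det(λ I - M) = λ^3 + 5λ^2 - 3λ - 28.
By the rational root theorem any rational root is an integer divisor of 28. Testing λ = -4: p(-4) = -64 + 80 + 12 - 28 = 0, so λ = -4 is a root. Dividing out (λ + 4) leaves p(λ) = (λ + 4)(λ^2 + λ - 7). For λ^2 + λ - 7 the discriminant is 29. It is nonnegative but not a perfect square, so the roots are real and irrational: λ = (-1 ± sqrt(29))/2 ≈ 2.1926, -3.1926.
Thus the eigenvalues (to 4 decimals) are 2.1926 (modulus 2.1926); -3.1926 (modulus 3.1926); -4 (modulus 4). The spectral radius is the largest modulus: r(A) = 4. (Cross-check: r(A) ≤ ||A||_2 ≈ 10.9043; equality holds whenever A is normal, though it can also hold for some non-normal A.)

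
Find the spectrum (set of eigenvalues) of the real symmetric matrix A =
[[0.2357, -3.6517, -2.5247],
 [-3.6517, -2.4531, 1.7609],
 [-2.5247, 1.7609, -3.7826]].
sigma(A) ≈ {-5, 4} (-5 with multiplicity 2)

A is real symmetric, so its spectrum consists of real eigenvalues. Expanding the characteristic polynomial of the displayed matrix gives
  det(λ I - A) = p(λ) = λ^3 + (6)λ^2 + (-15)λ + (-100.0023).
Solving p(λ) = 0 yields eigenvalues ≈ -5, -5, 4. (A is shown rounded to 4 decimals, so these recover the underlying integer eigenvalues to within that precision.)
Verification: the trace of A = -6 equals the sum of eigenvalues -6, and det(A) ≈ 100.0023 matches the eigenvalue product 100.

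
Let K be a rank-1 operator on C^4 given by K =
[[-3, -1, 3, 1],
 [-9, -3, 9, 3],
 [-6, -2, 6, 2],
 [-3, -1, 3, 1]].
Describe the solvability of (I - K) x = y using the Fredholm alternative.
(I - K) is singular (det(I - K) = 0, i.e. 1 ∈ sigma(K)). (I - K) x = y is solvable iff y ⊥ ker((I - K)^*) = span{(-3, -1, 3, 1)}, i.e. iff -3y_1 - y_2 + 3y_3 + y_4 = 0. When solvable, the solutions are x = y + c·(1, 3, 2, 1), c arbitrary (ker(I - K) = span{(1, 3, 2, 1)}, dimension 1).

K has rank 1, so it is an outer product K = u v^T: every row of K is a multiple of one row vector. Reading off the entries, u = (1, 3, 2, 1) and v = (-3, -1, 3, 1) (row i of K equals u_i·v^T). A rank-one matrix u v^T satisfies K u = u (v·u) and kills the (3)-dimensional subspace v^⊥, so its characteristic polynomial is lambda^3 (lambda - v·u) with v·u = tr K = 1. Hence the eigenvalues of I - K are 1 (multiplicity 3) and 1 - (1) = 0, so det(I - K) = 0. (Direct check: I - K =
[[4, 1, -3, -1],
 [9, 4, -9, -3],
 [6, 2, -5, -2],
 [3, 1, -3, 0]]
has determinant 0.) So 1 is an eigenvalue of K and (I - K) is not invertible. The finite-dimensional Fredholm alternative says: either (I - K) is invertible, or ker(I - K) ≠ {0} and then range(I - K) = ker((I - K)^*)^⊥, with dim ker(I - K) = dim ker((I - K)^*). We are in the second case, so we need both kernels. Kernel of I - K: (I - K) u = u - u (v·u) = u - u = 0, so ker(I - K) = span{u} = span{(1, 3, 2, 1)} (it is exactly 1-dimensional because rank(I - K) = 3). Kernel of the adjoint: K is real, so (I - K)^* = I - K^T = I - v u^T, and (I - v u^T) v = v - v (u·v) = 0; hence ker((I - K)^*) = span{v} = span{(-3, -1, 3, 1)}. Therefore (I - K) x = y is solvable iff <y, v> = 0, i.e. iff -3y_1 - y_2 + 3y_3 + y_4 = 0. When this holds, K y = u (v·y) = 0, so (I - K) y = y and x = y is a particular solution; the full solution set is the line x = y + c·u = y + c·(1, 3, 2, 1), c ∈ C.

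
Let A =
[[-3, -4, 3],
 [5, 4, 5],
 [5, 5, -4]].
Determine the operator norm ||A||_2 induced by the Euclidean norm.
||A||_2 ≈ 10.8126 (= sqrt(largest eigenvalue of A^T A))

||A||_2 = sigma_max(A) = sqrt(lambda_max(A^T A)). Form the symmetric matrix M = A^T A =
[[59, 57, -4],
 [57, 57, -12],
 [-4, -12, 50]].
Its characteristic polynomial (trace, sum of principal 2x2 minors, determinant of M give the coefficients) is
  p(λ) = det(λ I - M) = λ^3 - 166λ^2 + 5754λ - 1764.
No integer candidate from the rational root theorem (±divisors of 1764) is a root, so the roots are irrational. The cubic discriminant is Δ = 148280781600 > 0, so there are three distinct real roots. p(0) = -1764 and p(1) = 3825 have opposite signs, so a root lies in (0, 1); Newton's method refines it to λ ≈ 0.3093. p(48) = 2556 and p(49) = -735 have opposite signs, so a root lies in (48, 49); Newton's method refines it to λ ≈ 48.7777. p(116) = -7100 and p(117) = 693 have opposite signs, so a root lies in (116, 117); Newton's method refines it to λ ≈ 116.9129. Check (Vieta): the three roots sum to 166, matching tr M = 166.
So the eigenvalues of A^T A are ≈ 0.3093, 48.7777, 116.9129 (all ≥ 0, as they must be for A^T A). The largest is λ_max ≈ 116.9129, hence ||A||_2 = sqrt(λ_max) ≈ 10.8126.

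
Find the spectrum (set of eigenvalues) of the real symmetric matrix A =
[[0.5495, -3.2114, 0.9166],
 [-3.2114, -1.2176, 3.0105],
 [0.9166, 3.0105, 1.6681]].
sigma(A) ≈ {-5, 2, 4}

A is real symmetric, so its spectrum consists of real eigenvalues. Expanding the characteristic polynomial of the displayed matrix gives
  det(λ I - A) = p(λ) = λ^3 + (-1)λ^2 + (-22)λ + (40).
Solving p(λ) = 0 yields eigenvalues ≈ -5, 2, 4. (A is shown rounded to 4 decimals, so these recover the underlying integer eigenvalues to within that precision.)
Verification: the trace of A = 1 equals the sum of eigenvalues 1, and det(A) ≈ -39.9998 matches the eigenvalue product -40.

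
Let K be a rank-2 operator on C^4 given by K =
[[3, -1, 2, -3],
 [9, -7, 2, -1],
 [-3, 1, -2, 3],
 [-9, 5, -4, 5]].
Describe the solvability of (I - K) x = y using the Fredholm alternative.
(I - K) is invertible (det(I - K) = -38 ≠ 0), so for every y in C^4 the equation (I - K) x = y has a unique solution.

K has rank 2 and factors as K = U V^T = u1 v1^T + u2 v2^T with u1 = (-1, -3, 1, 3), v1 = (-3, 2, -1, 1), u2 = (1, -1, -1, -1), v2 = (0, 1, 1, -2) (multiplying out reproduces the displayed K). The nonzero eigenvalues of U V^T coincide with those of the 2 x 2 matrix G = V^T U = [[v1·u1, v1·u2], [v2·u1, v2·u2]] = [[-1, -5], [-8, 0]], and by the Sylvester determinant identity det(I_4 - U V^T) = det(I_2 - V^T U) = det([[2, 5], [8, 1]]) = (2)(1) - (5)(8) = -38. (Direct check: I - K =
[[-2, 1, -2, 3],
 [-9, 8, -2, 1],
 [3, -1, 3, -3],
 [9, -5, 4, -4]]
has determinant -38.) The finite-dimensional Fredholm alternative says: either (I - K) is invertible, or ker(I - K) ≠ {0} and then range(I - K) = ker((I - K)^*)^⊥, with dim ker(I - K) = dim ker((I - K)^*). Since det(I - K) ≠ 0, 1 is not an eigenvalue of K and ker(I - K) = {0}, so we are in the first case: for every y there is a unique x = (I - K)^(-1) y. (Explicitly, by the Woodbury identity, (I - U V^T)^(-1) = I + U (I_2 - G)^(-1) V^T.)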